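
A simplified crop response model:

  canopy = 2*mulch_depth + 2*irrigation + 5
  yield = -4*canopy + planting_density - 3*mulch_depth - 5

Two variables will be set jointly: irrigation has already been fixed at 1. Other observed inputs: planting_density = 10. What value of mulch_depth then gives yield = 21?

mulch_depth = -4

With irrigation held at 1:
Substituting into the canopy equation gives canopy = 2*mulch_depth + 7.
This gives yield = -11*mulch_depth - 23.
Solve -11*mulch_depth - 23 = 21: mulch_depth = (21 + 23) / -11 = -4.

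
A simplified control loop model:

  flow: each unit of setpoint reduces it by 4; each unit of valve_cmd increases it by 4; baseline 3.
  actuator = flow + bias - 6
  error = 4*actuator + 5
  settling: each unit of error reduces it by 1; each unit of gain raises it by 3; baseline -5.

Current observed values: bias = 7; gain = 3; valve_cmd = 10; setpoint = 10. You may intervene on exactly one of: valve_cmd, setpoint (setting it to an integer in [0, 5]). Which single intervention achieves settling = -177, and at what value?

set setpoint = 0

Intervening on valve_cmd: settling = -16*valve_cmd + 143. Reaching -177 requires valve_cmd = 20, outside [0, 5].
Intervening on setpoint: with other inputs at their observed values, settling = 16*setpoint - 177. Solving for -177 gives setpoint = 0, within [0, 5].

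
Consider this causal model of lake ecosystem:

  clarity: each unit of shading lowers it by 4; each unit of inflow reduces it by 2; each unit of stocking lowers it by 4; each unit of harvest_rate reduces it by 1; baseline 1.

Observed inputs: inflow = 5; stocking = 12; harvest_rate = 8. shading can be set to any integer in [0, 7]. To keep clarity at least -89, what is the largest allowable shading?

Substituting into the clarity equation gives clarity = -4*shading - 65.
Require -4*shading - 65 ≥ -89, so shading ≤ 6.
The largest integer in [0, 7] satisfying this is 6.

shading = 6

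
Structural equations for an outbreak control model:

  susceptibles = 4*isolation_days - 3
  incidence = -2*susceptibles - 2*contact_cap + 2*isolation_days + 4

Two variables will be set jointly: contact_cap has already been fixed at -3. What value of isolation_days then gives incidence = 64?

With contact_cap held at -3:
Substituting into the incidence equation gives incidence = -6*isolation_days + 16.
Solve -6*isolation_days + 16 = 64: isolation_days = (64 - 16) / -6 = -8.

isolation_days = -8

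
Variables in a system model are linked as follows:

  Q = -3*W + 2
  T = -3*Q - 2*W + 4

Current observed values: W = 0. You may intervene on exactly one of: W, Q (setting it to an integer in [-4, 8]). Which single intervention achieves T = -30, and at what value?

Intervening on W: with other inputs at their observed values, T = 7*W - 2. Solving for -30 gives W = -4, within [-4, 8].
Intervening on Q: T = -3*Q + 4. Reaching -30 requires Q = 34/3, not an integer.

set W = -4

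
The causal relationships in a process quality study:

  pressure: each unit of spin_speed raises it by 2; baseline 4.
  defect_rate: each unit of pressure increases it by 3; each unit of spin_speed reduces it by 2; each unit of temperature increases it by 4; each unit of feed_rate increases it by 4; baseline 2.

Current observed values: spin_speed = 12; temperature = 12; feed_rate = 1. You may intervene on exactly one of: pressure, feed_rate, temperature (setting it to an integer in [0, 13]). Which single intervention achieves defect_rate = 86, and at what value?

set temperature = 5

Intervening on pressure: defect_rate = 3*pressure + 30. Reaching 86 requires pressure = 56/3, not an integer.
Intervening on feed_rate: defect_rate = 4*feed_rate + 110. Reaching 86 requires feed_rate = -6, outside [0, 13].
Intervening on temperature: with other inputs at their observed values, defect_rate = 4*temperature + 66. Solving for 86 gives temperature = 5, within [0, 13].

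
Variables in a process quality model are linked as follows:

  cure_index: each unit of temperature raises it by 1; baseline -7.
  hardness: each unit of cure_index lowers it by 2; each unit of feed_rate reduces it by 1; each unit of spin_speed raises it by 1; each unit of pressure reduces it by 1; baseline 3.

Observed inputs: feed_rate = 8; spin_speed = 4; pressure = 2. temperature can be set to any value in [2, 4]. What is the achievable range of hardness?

Substituting into the hardness equation gives hardness = -2*temperature + 11.
Linear in temperature, so extremes are at the endpoints: temperature = 2 gives hardness = 7; temperature = 4 gives hardness = 3.

3 to 7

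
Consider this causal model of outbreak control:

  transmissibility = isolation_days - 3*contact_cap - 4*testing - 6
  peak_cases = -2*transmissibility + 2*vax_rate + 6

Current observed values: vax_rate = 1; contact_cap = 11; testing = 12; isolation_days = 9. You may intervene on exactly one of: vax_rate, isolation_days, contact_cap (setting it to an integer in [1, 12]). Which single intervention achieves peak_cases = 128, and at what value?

Intervening on vax_rate: peak_cases = 2*vax_rate + 162. Reaching 128 requires vax_rate = -17, outside [1, 12].
Intervening on isolation_days: peak_cases = -2*isolation_days + 182. Reaching 128 requires isolation_days = 27, outside [1, 12].
Intervening on contact_cap: with other inputs at their observed values, peak_cases = 6*contact_cap + 98. Solving for 128 gives contact_cap = 5, within [1, 12].

set contact_cap = 5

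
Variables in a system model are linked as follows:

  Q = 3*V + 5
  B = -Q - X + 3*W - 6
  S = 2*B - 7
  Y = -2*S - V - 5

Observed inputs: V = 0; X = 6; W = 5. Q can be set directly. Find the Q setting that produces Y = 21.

Q = 6

Intervening on Q fixes its value directly, overriding its dependence on V.
Substituting into the B equation gives B = -Q + 3.
S becomes -2*Q - 1.
Y becomes 4*Q - 3.
Solve 4*Q - 3 = 21: Q = (21 + 3) / 4 = 6.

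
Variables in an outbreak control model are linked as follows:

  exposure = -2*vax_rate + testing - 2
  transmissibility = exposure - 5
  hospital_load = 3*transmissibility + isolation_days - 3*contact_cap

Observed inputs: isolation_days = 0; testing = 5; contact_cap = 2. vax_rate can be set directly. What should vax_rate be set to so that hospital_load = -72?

Substituting into the exposure equation gives exposure = -2*vax_rate + 3.
This gives transmissibility = -2*vax_rate - 2.
This gives hospital_load = -6*vax_rate - 12.
Solve -6*vax_rate - 12 = -72: vax_rate = (-72 + 12) / -6 = 10.

vax_rate = 10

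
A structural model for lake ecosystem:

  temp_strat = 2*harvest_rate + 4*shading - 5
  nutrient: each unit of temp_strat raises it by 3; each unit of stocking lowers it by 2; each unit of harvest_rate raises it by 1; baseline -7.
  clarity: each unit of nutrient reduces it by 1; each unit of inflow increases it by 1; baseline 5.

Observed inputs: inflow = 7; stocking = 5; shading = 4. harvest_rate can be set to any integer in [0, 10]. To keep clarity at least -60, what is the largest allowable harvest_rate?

harvest_rate = 8

Substituting into the temp_strat equation gives temp_strat = 2*harvest_rate + 11.
nutrient becomes 7*harvest_rate + 16.
So clarity = -7*harvest_rate - 4.
Require -7*harvest_rate - 4 ≥ -60, so harvest_rate ≤ 8.
The largest integer in [0, 10] satisfying this is 8.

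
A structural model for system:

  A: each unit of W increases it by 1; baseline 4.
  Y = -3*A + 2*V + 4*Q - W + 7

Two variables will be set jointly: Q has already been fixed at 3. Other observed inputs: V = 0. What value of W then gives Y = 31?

W = -6

With Q held at 3:
Substituting into the Y equation gives Y = -4*W + 7.
Solve -4*W + 7 = 31: W = (31 - 7) / -4 = -6.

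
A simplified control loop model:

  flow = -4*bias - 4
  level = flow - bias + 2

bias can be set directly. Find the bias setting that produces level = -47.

bias = 9

Substituting into the level equation gives level = -5*bias - 2.
Solve -5*bias - 2 = -47: bias = (-47 + 2) / -5 = 9.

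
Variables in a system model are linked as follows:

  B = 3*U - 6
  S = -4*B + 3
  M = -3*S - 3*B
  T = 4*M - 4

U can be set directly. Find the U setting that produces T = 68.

Substituting into the S equation gives S = -12*U + 27.
So M = 27*U - 63.
This gives T = 108*U - 256.
Solve 108*U - 256 = 68: U = (68 + 256) / 108 = 3.

U = 3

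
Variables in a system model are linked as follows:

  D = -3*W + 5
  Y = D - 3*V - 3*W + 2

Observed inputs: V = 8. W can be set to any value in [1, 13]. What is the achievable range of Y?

-95 to -23

Substituting into the Y equation gives Y = -6*W - 17.
Linear in W, so extremes are at the endpoints: W = 1 gives Y = -23; W = 13 gives Y = -95.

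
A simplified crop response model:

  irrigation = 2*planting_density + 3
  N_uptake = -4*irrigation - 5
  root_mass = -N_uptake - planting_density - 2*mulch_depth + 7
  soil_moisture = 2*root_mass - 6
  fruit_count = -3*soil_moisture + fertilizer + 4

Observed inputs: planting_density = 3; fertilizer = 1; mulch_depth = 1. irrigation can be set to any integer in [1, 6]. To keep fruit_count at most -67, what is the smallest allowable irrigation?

irrigation = 2

Intervening on irrigation fixes its value directly, overriding its dependence on planting_density.
Substituting into the root_mass equation gives root_mass = 4*irrigation + 7.
Substituting into the soil_moisture equation gives soil_moisture = 8*irrigation + 8.
This gives fruit_count = -24*irrigation - 19.
Require -24*irrigation - 19 ≤ -67, so irrigation ≥ 2.
The smallest integer in [1, 6] satisfying this is 2.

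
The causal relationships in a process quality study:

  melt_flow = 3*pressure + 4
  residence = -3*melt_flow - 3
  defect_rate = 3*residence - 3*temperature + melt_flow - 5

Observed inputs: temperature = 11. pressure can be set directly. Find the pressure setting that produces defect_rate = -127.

Substituting into the residence equation gives residence = -9*pressure - 15.
Substituting into the defect_rate equation gives defect_rate = -24*pressure - 79.
Solve -24*pressure - 79 = -127: pressure = (-127 + 79) / -24 = 2.

pressure = 2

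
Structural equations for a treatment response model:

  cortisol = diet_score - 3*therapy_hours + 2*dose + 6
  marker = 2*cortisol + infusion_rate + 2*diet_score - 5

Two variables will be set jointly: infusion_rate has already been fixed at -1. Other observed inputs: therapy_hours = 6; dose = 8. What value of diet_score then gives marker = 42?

diet_score = 10

With infusion_rate held at -1:
Substituting into the cortisol equation gives cortisol = diet_score + 4.
This gives marker = 4*diet_score + 2.
Solve 4*diet_score + 2 = 42: diet_score = (42 - 2) / 4 = 10.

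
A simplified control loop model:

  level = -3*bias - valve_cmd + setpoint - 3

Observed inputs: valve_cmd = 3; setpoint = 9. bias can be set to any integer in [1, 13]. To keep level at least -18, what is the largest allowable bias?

Substituting into the level equation gives level = -3*bias + 3.
Require -3*bias + 3 ≥ -18, so bias ≤ 7.
The largest integer in [1, 13] satisfying this is 7.

bias = 7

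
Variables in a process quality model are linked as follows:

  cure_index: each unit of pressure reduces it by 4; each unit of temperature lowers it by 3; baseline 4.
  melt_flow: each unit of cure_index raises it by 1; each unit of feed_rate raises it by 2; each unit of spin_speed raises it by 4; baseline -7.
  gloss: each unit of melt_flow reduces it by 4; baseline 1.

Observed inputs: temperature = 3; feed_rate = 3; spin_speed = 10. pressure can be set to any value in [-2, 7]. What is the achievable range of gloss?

-167 to -23

Substituting into the cure_index equation gives cure_index = -4*pressure - 5.
Substituting into the melt_flow equation gives melt_flow = -4*pressure + 34.
gloss becomes 16*pressure - 135.
Linear in pressure, so extremes are at the endpoints: pressure = -2 gives gloss = -167; pressure = 7 gives gloss = -23.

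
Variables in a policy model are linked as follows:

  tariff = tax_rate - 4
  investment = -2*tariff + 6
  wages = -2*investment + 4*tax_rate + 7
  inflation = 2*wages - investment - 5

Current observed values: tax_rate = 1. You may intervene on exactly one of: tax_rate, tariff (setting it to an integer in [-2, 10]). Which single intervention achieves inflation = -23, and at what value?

set tariff = -1

Intervening on tax_rate: inflation = 18*tax_rate - 61. Reaching -23 requires tax_rate = 19/9, not an integer.
Intervening on tariff: with other inputs at their observed values, inflation = 10*tariff - 13. Solving for -23 gives tariff = -1, within [-2, 10].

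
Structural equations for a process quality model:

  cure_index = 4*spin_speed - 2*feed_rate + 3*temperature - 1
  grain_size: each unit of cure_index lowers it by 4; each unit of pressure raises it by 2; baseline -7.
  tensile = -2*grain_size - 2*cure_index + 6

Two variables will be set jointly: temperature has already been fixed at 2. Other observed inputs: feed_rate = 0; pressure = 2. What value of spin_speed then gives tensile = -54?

With temperature held at 2:
Substituting into the cure_index equation gives cure_index = 4*spin_speed + 5.
Substituting into the grain_size equation gives grain_size = -16*spin_speed - 23.
Substituting into the tensile equation gives tensile = 24*spin_speed + 42.
Solve 24*spin_speed + 42 = -54: spin_speed = (-54 - 42) / 24 = -4.

spin_speed = -4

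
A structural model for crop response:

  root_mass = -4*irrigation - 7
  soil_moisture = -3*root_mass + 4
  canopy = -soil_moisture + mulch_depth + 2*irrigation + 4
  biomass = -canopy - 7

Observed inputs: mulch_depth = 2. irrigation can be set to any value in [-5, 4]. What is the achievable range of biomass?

-38 to 52

Substituting into the soil_moisture equation gives soil_moisture = 12*irrigation + 25.
This gives canopy = -10*irrigation - 19.
Substituting into the biomass equation gives biomass = 10*irrigation + 12.
Linear in irrigation, so extremes are at the endpoints: irrigation = -5 gives biomass = -38; irrigation = 4 gives biomass = 52.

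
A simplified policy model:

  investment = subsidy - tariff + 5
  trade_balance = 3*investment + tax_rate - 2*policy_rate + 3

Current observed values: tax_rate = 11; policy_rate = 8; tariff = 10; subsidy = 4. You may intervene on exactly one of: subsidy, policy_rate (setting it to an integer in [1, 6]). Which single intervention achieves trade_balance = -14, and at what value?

set subsidy = 1

Intervening on subsidy: with other inputs at their observed values, trade_balance = 3*subsidy - 17. Solving for -14 gives subsidy = 1, within [1, 6].
Intervening on policy_rate: trade_balance = -2*policy_rate + 11. Reaching -14 requires policy_rate = 25/2, not an integer.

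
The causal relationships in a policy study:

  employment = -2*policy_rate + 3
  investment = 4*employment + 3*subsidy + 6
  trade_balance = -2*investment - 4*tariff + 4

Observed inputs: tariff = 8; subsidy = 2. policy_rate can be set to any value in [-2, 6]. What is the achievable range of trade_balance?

-108 to 20

Substituting into the investment equation gives investment = -8*policy_rate + 24.
Substituting into the trade_balance equation gives trade_balance = 16*policy_rate - 76.
Linear in policy_rate, so extremes are at the endpoints: policy_rate = -2 gives trade_balance = -108; policy_rate = 6 gives trade_balance = 20.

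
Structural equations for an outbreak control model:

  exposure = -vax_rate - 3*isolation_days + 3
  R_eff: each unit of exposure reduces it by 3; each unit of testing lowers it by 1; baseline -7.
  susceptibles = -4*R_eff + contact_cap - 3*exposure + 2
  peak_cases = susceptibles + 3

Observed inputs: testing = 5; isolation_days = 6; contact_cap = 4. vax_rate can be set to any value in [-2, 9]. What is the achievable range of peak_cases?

Substituting into the exposure equation gives exposure = -vax_rate - 15.
Substituting into the R_eff equation gives R_eff = 3*vax_rate + 33.
Substituting into the susceptibles equation gives susceptibles = -9*vax_rate - 81.
So peak_cases = -9*vax_rate - 78.
Linear in vax_rate, so extremes are at the endpoints: vax_rate = -2 gives peak_cases = -60; vax_rate = 9 gives peak_cases = -159.

-159 to -60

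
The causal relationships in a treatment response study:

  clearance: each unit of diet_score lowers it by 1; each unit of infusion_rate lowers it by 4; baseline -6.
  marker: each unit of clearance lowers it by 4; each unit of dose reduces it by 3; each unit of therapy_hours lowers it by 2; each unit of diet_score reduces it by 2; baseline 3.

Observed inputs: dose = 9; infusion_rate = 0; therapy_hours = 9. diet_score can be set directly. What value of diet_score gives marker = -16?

Substituting into the clearance equation gives clearance = -diet_score - 6.
Substituting into the marker equation gives marker = 2*diet_score - 18.
Solve 2*diet_score - 18 = -16: diet_score = (-16 + 18) / 2 = 1.

diet_score = 1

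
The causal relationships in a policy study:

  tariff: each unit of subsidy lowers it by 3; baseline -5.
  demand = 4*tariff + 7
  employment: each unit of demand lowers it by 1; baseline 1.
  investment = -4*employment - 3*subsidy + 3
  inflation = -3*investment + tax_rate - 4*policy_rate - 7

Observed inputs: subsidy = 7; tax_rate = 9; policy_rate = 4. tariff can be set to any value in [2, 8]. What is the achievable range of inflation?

-416 to -128

Intervening on tariff fixes its value directly, overriding its dependence on subsidy.
Substituting into the employment equation gives employment = -4*tariff - 6.
Substituting into the investment equation gives investment = 16*tariff + 6.
Substituting into the inflation equation gives inflation = -48*tariff - 32.
Linear in tariff, so extremes are at the endpoints: tariff = 2 gives inflation = -128; tariff = 8 gives inflation = -416.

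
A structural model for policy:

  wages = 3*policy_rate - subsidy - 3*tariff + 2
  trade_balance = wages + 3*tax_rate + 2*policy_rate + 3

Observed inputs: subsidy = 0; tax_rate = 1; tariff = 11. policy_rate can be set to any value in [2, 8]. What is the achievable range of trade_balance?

Substituting into the wages equation gives wages = 3*policy_rate - 31.
This gives trade_balance = 5*policy_rate - 25.
Linear in policy_rate, so extremes are at the endpoints: policy_rate = 2 gives trade_balance = -15; policy_rate = 8 gives trade_balance = 15.

-15 to 15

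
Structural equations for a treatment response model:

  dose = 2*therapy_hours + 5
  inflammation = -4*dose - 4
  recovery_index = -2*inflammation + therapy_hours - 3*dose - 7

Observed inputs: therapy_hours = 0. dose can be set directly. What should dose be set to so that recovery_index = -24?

dose = -5

Intervening on dose fixes its value directly, overriding its dependence on therapy_hours.
Substituting into the recovery_index equation gives recovery_index = 5*dose + 1.
Solve 5*dose + 1 = -24: dose = (-24 - 1) / 5 = -5.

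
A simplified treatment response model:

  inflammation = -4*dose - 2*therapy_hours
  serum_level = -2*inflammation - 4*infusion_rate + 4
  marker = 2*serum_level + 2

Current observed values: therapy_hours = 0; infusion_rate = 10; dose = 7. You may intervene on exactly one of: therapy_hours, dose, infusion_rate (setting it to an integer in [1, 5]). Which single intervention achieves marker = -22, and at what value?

set dose = 3

Intervening on therapy_hours: marker = 8*therapy_hours + 42. Reaching -22 requires therapy_hours = -8, outside [1, 5].
Intervening on dose: with other inputs at their observed values, marker = 16*dose - 70. Solving for -22 gives dose = 3, within [1, 5].
Intervening on infusion_rate: marker = -8*infusion_rate + 122. Reaching -22 requires infusion_rate = 18, outside [1, 5].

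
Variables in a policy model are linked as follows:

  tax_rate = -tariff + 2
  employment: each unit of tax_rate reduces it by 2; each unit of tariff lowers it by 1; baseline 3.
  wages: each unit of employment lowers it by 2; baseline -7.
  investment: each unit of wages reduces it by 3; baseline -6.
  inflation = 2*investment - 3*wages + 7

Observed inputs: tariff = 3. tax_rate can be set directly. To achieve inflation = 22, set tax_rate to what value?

tax_rate = 1

Intervening on tax_rate fixes its value directly, overriding its dependence on tariff.
Substituting into the employment equation gives employment = -2*tax_rate.
This gives wages = 4*tax_rate - 7.
Substituting into the investment equation gives investment = -12*tax_rate + 15.
Substituting into the inflation equation gives inflation = -36*tax_rate + 58.
Solve -36*tax_rate + 58 = 22: tax_rate = (22 - 58) / -36 = 1.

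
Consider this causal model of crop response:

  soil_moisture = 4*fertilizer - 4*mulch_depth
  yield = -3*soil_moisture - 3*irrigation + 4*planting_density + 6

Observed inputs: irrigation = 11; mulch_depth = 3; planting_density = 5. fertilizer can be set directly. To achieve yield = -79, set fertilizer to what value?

fertilizer = 9

Substituting into the soil_moisture equation gives soil_moisture = 4*fertilizer - 12.
yield becomes -12*fertilizer + 29.
Solve -12*fertilizer + 29 = -79: fertilizer = (-79 - 29) / -12 = 9.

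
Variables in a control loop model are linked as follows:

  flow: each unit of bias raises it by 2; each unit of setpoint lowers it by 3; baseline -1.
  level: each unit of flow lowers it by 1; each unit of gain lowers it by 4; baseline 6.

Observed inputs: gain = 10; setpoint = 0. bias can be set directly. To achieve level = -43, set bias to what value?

bias = 5

Substituting into the flow equation gives flow = 2*bias - 1.
Substituting into the level equation gives level = -2*bias - 33.
Solve -2*bias - 33 = -43: bias = (-43 + 33) / -2 = 5.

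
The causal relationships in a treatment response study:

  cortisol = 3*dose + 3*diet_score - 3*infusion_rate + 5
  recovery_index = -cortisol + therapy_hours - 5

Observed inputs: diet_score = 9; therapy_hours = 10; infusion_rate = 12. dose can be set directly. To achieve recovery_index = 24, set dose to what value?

dose = -5

Substituting into the cortisol equation gives cortisol = 3*dose - 4.
Substituting into the recovery_index equation gives recovery_index = -3*dose + 9.
Solve -3*dose + 9 = 24: dose = (24 - 9) / -3 = -5.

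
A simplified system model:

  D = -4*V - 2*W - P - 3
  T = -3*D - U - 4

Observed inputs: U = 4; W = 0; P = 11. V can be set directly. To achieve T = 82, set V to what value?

V = 4

Substituting into the D equation gives D = -4*V - 14.
This gives T = 12*V + 34.
Solve 12*V + 34 = 82: V = (82 - 34) / 12 = 4.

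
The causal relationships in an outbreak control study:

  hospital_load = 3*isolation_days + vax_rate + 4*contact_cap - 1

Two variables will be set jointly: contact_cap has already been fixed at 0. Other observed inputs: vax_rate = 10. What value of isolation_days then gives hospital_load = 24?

With contact_cap held at 0:
Substituting into the hospital_load equation gives hospital_load = 3*isolation_days + 9.
Solve 3*isolation_days + 9 = 24: isolation_days = (24 - 9) / 3 = 5.

isolation_days = 5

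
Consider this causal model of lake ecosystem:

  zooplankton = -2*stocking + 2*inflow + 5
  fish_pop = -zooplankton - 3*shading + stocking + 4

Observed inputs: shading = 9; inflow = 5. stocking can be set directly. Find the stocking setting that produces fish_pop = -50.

stocking = -4

Substituting into the zooplankton equation gives zooplankton = -2*stocking + 15.
This gives fish_pop = 3*stocking - 38.
Solve 3*stocking - 38 = -50: stocking = (-50 + 38) / 3 = -4.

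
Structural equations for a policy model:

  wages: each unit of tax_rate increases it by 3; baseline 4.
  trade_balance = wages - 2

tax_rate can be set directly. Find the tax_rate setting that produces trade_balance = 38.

tax_rate = 12

Substituting into the trade_balance equation gives trade_balance = 3*tax_rate + 2.
Solve 3*tax_rate + 2 = 38: tax_rate = (38 - 2) / 3 = 12.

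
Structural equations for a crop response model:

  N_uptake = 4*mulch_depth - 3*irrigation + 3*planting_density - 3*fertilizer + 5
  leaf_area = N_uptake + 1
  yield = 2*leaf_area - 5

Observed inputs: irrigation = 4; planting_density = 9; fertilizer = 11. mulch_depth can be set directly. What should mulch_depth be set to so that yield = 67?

Substituting into the N_uptake equation gives N_uptake = 4*mulch_depth - 13.
This gives leaf_area = 4*mulch_depth - 12.
yield becomes 8*mulch_depth - 29.
Solve 8*mulch_depth - 29 = 67: mulch_depth = (67 + 29) / 8 = 12.

mulch_depth = 12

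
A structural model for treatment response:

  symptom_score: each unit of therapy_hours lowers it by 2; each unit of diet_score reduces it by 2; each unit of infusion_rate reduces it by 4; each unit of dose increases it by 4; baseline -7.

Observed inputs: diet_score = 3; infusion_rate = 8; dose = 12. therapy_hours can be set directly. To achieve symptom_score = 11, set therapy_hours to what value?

therapy_hours = -4

Substituting into the symptom_score equation gives symptom_score = -2*therapy_hours + 3.
Solve -2*therapy_hours + 3 = 11: therapy_hours = (11 - 3) / -2 = -4.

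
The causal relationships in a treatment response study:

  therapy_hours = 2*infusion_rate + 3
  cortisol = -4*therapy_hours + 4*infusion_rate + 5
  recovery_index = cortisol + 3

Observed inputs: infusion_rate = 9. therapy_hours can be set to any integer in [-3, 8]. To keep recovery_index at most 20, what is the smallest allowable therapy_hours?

Intervening on therapy_hours fixes its value directly, overriding its dependence on infusion_rate.
Substituting into the cortisol equation gives cortisol = -4*therapy_hours + 41.
Substituting into the recovery_index equation gives recovery_index = -4*therapy_hours + 44.
Require -4*therapy_hours + 44 ≤ 20, so therapy_hours ≥ 6.
The smallest integer in [-3, 8] satisfying this is 6.

therapy_hours = 6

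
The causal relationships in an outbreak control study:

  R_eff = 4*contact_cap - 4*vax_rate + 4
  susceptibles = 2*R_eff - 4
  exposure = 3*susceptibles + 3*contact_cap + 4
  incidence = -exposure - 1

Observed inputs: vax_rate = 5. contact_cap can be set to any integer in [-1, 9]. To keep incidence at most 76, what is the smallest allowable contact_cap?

contact_cap = 1

Substituting into the R_eff equation gives R_eff = 4*contact_cap - 16.
Substituting into the susceptibles equation gives susceptibles = 8*contact_cap - 36.
So exposure = 27*contact_cap - 104.
incidence becomes -27*contact_cap + 103.
Require -27*contact_cap + 103 ≤ 76, so contact_cap ≥ 1.
The smallest integer in [-1, 9] satisfying this is 1.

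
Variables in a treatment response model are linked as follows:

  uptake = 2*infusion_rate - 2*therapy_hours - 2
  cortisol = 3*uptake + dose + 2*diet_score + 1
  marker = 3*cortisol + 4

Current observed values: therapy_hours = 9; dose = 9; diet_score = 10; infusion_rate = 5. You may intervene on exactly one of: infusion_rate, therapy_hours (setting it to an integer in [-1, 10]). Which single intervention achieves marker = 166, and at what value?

Intervening on infusion_rate: marker = 18*infusion_rate - 86. Reaching 166 requires infusion_rate = 14, outside [-1, 10].
Intervening on therapy_hours: with other inputs at their observed values, marker = -18*therapy_hours + 166. Solving for 166 gives therapy_hours = 0, within [-1, 10].

set therapy_hours = 0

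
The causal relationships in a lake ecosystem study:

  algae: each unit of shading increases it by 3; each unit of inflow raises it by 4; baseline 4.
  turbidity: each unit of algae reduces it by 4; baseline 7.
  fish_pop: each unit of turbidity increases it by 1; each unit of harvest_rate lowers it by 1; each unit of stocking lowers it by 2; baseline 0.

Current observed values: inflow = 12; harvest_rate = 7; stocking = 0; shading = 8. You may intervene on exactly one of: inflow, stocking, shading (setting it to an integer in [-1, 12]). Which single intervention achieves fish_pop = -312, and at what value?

set stocking = 4

Intervening on inflow: fish_pop = -16*inflow - 112. Reaching -312 requires inflow = 25/2, not an integer.
Intervening on stocking: with other inputs at their observed values, fish_pop = -2*stocking - 304. Solving for -312 gives stocking = 4, within [-1, 12].
Intervening on shading: fish_pop = -12*shading - 208. Reaching -312 requires shading = 26/3, not an integer.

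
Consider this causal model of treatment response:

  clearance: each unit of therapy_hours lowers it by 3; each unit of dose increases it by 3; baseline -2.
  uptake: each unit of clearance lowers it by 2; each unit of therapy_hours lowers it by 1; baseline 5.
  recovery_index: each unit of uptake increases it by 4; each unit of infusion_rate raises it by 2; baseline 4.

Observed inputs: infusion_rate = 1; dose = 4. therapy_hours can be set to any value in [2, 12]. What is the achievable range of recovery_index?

-14 to 186

Substituting into the clearance equation gives clearance = -3*therapy_hours + 10.
So uptake = 5*therapy_hours - 15.
So recovery_index = 20*therapy_hours - 54.
Linear in therapy_hours, so extremes are at the endpoints: therapy_hours = 2 gives recovery_index = -14; therapy_hours = 12 gives recovery_index = 186.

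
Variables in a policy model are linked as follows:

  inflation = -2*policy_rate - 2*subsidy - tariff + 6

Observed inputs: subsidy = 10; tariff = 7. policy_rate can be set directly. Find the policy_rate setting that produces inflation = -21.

policy_rate = 0

Substituting into the inflation equation gives inflation = -2*policy_rate - 21.
Solve -2*policy_rate - 21 = -21: policy_rate = (-21 + 21) / -2 = 0.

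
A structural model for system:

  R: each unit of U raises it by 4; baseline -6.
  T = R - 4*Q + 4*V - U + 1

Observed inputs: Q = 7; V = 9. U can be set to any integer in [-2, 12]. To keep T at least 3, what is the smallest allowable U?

Substituting into the T equation gives T = 3*U + 3.
Require 3*U + 3 ≥ 3, so U ≥ 0.
The smallest integer in [-2, 12] satisfying this is 0.

U = 0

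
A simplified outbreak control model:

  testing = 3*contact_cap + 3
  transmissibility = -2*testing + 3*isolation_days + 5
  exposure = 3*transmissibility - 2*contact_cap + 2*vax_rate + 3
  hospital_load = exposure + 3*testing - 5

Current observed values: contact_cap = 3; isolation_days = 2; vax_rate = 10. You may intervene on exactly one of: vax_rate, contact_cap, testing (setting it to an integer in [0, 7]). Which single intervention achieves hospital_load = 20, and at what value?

Intervening on vax_rate: hospital_load = 2*vax_rate - 11. Reaching 20 requires vax_rate = 31/2, not an integer.
Intervening on contact_cap: with other inputs at their observed values, hospital_load = -11*contact_cap + 42. Solving for 20 gives contact_cap = 2, within [0, 7].
Intervening on testing: hospital_load = -3*testing + 45. Reaching 20 requires testing = 25/3, not an integer.

set contact_cap = 2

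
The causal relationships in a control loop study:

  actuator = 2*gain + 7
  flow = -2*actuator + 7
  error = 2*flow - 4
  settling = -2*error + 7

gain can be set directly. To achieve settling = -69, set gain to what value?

gain = -7

Substituting into the flow equation gives flow = -4*gain - 7.
Substituting into the error equation gives error = -8*gain - 18.
So settling = 16*gain + 43.
Solve 16*gain + 43 = -69: gain = (-69 - 43) / 16 = -7.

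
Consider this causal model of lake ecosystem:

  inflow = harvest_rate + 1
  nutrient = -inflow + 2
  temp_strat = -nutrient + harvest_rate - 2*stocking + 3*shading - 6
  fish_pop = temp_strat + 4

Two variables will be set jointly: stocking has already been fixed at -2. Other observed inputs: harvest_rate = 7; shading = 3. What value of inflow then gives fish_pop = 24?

With stocking held at -2:
Intervening on inflow fixes its value directly, overriding its dependence on harvest_rate.
Substituting into the temp_strat equation gives temp_strat = inflow + 12.
So fish_pop = inflow + 16.
Solve inflow + 16 = 24: inflow = (24 - 16) / 1 = 8.

inflow = 8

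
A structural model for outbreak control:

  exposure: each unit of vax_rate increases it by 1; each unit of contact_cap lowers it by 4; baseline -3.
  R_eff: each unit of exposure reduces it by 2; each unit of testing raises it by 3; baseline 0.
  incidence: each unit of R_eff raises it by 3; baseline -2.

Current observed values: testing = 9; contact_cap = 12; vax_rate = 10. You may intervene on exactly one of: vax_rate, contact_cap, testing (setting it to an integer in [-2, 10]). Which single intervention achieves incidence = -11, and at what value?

Intervening on vax_rate: incidence = -6*vax_rate + 385. Reaching -11 requires vax_rate = 66, outside [-2, 10].
Intervening on contact_cap: with other inputs at their observed values, incidence = 24*contact_cap + 37. Solving for -11 gives contact_cap = -2, within [-2, 10].
Intervening on testing: incidence = 9*testing + 244. Reaching -11 requires testing = -85/3, not an integer.

set contact_cap = -2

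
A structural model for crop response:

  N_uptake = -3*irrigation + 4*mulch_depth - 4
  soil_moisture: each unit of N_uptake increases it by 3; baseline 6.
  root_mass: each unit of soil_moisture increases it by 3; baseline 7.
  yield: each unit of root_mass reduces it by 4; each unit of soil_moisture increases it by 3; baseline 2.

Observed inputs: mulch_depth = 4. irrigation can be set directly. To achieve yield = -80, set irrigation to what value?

Substituting into the N_uptake equation gives N_uptake = -3*irrigation + 12.
Substituting into the soil_moisture equation gives soil_moisture = -9*irrigation + 42.
root_mass becomes -27*irrigation + 133.
Substituting into the yield equation gives yield = 81*irrigation - 404.
Solve 81*irrigation - 404 = -80: irrigation = (-80 + 404) / 81 = 4.

irrigation = 4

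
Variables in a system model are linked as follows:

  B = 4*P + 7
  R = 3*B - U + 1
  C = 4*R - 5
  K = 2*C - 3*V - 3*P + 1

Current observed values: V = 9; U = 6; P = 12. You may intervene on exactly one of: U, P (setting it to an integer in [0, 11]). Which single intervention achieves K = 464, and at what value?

Intervening on U: K = -8*U + 1256. Reaching 464 requires U = 99, outside [0, 11].
Intervening on P: with other inputs at their observed values, K = 93*P + 92. Solving for 464 gives P = 4, within [0, 11].

set P = 4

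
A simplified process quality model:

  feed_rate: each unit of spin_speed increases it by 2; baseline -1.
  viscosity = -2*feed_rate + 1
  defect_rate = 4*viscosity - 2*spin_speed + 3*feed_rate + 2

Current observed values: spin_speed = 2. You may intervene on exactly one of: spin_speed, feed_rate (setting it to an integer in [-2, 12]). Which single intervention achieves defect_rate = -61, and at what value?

Intervening on spin_speed: with other inputs at their observed values, defect_rate = -12*spin_speed + 11. Solving for -61 gives spin_speed = 6, within [-2, 12].
Intervening on feed_rate: defect_rate = -5*feed_rate + 2. Reaching -61 requires feed_rate = 63/5, not an integer.

set spin_speed = 6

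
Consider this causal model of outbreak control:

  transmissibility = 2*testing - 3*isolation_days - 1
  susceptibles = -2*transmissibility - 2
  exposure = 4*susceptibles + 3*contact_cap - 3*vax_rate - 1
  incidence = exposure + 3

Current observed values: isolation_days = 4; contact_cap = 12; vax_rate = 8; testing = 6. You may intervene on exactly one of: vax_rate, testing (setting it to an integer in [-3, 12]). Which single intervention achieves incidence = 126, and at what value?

Intervening on vax_rate: incidence = -3*vax_rate + 38. Reaching 126 requires vax_rate = -88/3, not an integer.
Intervening on testing: with other inputs at their observed values, incidence = -16*testing + 110. Solving for 126 gives testing = -1, within [-3, 12].

set testing = -1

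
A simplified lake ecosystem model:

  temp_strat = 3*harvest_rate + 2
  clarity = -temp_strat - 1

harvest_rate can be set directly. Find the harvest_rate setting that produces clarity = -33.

harvest_rate = 10

Substituting into the clarity equation gives clarity = -3*harvest_rate - 3.
Solve -3*harvest_rate - 3 = -33: harvest_rate = (-33 + 3) / -3 = 10.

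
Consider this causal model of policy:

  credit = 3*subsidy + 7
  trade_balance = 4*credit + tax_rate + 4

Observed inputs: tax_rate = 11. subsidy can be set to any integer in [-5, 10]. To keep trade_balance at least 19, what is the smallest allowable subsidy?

Substituting into the trade_balance equation gives trade_balance = 12*subsidy + 43.
Require 12*subsidy + 43 ≥ 19, so subsidy ≥ -2.
The smallest integer in [-5, 10] satisfying this is -2.

subsidy = -2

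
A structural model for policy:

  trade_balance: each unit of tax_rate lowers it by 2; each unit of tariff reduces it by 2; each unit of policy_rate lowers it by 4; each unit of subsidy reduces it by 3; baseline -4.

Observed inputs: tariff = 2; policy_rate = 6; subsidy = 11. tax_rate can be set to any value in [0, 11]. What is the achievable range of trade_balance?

Substituting into the trade_balance equation gives trade_balance = -2*tax_rate - 65.
Linear in tax_rate, so extremes are at the endpoints: tax_rate = 0 gives trade_balance = -65; tax_rate = 11 gives trade_balance = -87.

-87 to -65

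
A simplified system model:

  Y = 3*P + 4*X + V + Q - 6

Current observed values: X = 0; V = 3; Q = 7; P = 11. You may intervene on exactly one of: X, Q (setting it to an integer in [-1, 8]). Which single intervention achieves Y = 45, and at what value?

set X = 2

Intervening on X: with other inputs at their observed values, Y = 4*X + 37. Solving for 45 gives X = 2, within [-1, 8].
Intervening on Q: Y = Q + 30. Reaching 45 requires Q = 15, outside [-1, 8].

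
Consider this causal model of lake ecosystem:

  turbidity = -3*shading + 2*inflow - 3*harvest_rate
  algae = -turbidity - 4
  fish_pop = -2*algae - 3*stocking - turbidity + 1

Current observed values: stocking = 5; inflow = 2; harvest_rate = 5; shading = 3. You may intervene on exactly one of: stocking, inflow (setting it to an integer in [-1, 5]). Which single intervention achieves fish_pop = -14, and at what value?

Intervening on stocking: with other inputs at their observed values, fish_pop = -3*stocking - 11. Solving for -14 gives stocking = 1, within [-1, 5].
Intervening on inflow: fish_pop = 2*inflow - 30. Reaching -14 requires inflow = 8, outside [-1, 5].

set stocking = 1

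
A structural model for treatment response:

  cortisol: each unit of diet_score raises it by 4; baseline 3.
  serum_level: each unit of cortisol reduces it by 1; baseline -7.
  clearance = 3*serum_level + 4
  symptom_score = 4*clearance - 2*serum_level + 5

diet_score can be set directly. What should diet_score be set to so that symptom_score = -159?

diet_score = 2

Substituting into the serum_level equation gives serum_level = -4*diet_score - 10.
Substituting into the clearance equation gives clearance = -12*diet_score - 26.
Substituting into the symptom_score equation gives symptom_score = -40*diet_score - 79.
Solve -40*diet_score - 79 = -159: diet_score = (-159 + 79) / -40 = 2.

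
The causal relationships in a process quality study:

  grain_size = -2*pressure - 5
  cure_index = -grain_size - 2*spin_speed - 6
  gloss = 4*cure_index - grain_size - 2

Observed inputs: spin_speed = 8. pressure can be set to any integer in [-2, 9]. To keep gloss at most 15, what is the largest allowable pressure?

pressure = 8

Substituting into the cure_index equation gives cure_index = 2*pressure - 17.
Substituting into the gloss equation gives gloss = 10*pressure - 65.
Require 10*pressure - 65 ≤ 15, so pressure ≤ 8.
The largest integer in [-2, 9] satisfying this is 8.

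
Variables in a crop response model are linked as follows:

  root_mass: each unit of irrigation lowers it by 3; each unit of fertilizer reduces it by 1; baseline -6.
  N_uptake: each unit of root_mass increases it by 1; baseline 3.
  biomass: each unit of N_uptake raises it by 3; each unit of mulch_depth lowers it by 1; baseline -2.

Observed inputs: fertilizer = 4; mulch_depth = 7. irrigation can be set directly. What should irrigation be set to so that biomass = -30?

irrigation = 0

Substituting into the root_mass equation gives root_mass = -3*irrigation - 10.
N_uptake becomes -3*irrigation - 7.
This gives biomass = -9*irrigation - 30.
Solve -9*irrigation - 30 = -30: irrigation = (-30 + 30) / -9 = 0.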